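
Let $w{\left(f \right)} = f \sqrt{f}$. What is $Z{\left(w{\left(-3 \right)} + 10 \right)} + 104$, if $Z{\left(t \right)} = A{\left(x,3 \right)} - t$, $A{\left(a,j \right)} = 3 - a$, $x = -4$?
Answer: $101 + 3 i \sqrt{3} \approx 101.0 + 5.1962 i$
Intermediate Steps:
$w{\left(f \right)} = f^{\frac{3}{2}}$
$Z{\left(t \right)} = 7 - t$ ($Z{\left(t \right)} = \left(3 - -4\right) - t = \left(3 + 4\right) - t = 7 - t$)
$Z{\left(w{\left(-3 \right)} + 10 \right)} + 104 = \left(7 - \left(\left(-3\right)^{\frac{3}{2}} + 10\right)\right) + 104 = \left(7 - \left(- 3 i \sqrt{3} + 10\right)\right) + 104 = \left(7 - \left(10 - 3 i \sqrt{3}\right)\right) + 104 = \left(-3 + 3 i \sqrt{3}\right) + 104 = 101 + 3 i \sqrt{3}$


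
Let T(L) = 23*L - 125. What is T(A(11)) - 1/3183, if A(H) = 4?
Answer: -105040/3183 ≈ -33.000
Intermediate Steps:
T(L) = -125 + 23*L
T(A(11)) - 1/3183 = (-125 + 23*4) - 1/3183 = (-125 + 92) - 1*1/3183 = -33 - 1/3183 = -105040/3183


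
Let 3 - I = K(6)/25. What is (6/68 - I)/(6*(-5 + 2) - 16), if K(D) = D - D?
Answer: 99/1156 ≈ 0.085640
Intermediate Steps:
K(D) = 0
I = 3 (I = 3 - 0/25 = 3 - 1*0 = 3 + 0 = 3)
(6/68 - I)/(6*(-5 + 2) - 16) = (6/68 - 1*3)/(6*(-5 + 2) - 16) = (6*(1/68) - 3)/(6*(-3) - 16) = (3/34 - 3)/(-18 - 16) = -99/34/(-34) = -99/34*(-1/34) = 99/1156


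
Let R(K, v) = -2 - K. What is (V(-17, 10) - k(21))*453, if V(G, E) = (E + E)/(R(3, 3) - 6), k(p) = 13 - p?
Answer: 30804/11 ≈ 2800.4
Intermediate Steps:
V(G, E) = -2*E/11 (V(G, E) = (E + E)/((-2 - 1*3) - 6) = (2*E)/((-2 - 3) - 6) = (2*E)/(-5 - 6) = (2*E)/(-11) = (2*E)*(-1/11) = -2*E/11)
(V(-17, 10) - k(21))*453 = (-2/11*10 - (13 - 1*21))*453 = (-20/11 - (13 - 21))*453 = (-20/11 - 1*(-8))*453 = (-20/11 + 8)*453 = (68/11)*453 = 30804/11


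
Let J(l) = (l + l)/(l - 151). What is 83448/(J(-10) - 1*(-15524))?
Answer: 559797/104141 ≈ 5.3754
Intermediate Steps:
J(l) = 2*l/(-151 + l) (J(l) = (2*l)/(-151 + l) = 2*l/(-151 + l))
83448/(J(-10) - 1*(-15524)) = 83448/(2*(-10)/(-151 - 10) - 1*(-15524)) = 83448/(2*(-10)/(-161) + 15524) = 83448/(2*(-10)*(-1/161) + 15524) = 83448/(20/161 + 15524) = 83448/(2499384/161) = 83448*(161/2499384) = 559797/104141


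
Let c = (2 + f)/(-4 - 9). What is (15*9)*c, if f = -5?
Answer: 405/13 ≈ 31.154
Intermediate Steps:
c = 3/13 (c = (2 - 5)/(-4 - 9) = -3/(-13) = -3*(-1/13) = 3/13 ≈ 0.23077)
(15*9)*c = (15*9)*(3/13) = 135*(3/13) = 405/13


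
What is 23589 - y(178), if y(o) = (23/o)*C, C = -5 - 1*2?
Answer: 4199003/178 ≈ 23590.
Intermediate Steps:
C = -7 (C = -5 - 2 = -7)
y(o) = -161/o (y(o) = (23/o)*(-7) = -161/o)
23589 - y(178) = 23589 - (-161)/178 = 23589 - 1*(-161/178) = 23589 + 161/178 = 4199003/178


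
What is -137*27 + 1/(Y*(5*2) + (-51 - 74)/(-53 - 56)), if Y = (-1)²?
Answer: -4494176/1215 ≈ -3698.9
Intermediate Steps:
Y = 1
-137*27 + 1/(Y*(5*2) + (-51 - 74)/(-53 - 56)) = -137*27 + 1/(1*(5*2) + (-51 - 74)/(-53 - 56)) = -3699 + 1/(1*10 - 125/(-109)) = -3699 + 1/(10 - 125*(-1/109)) = -3699 + 1/(10 + 125/109) = -3699 + 1/(1215/109) = -3699 + 109/1215 = -4494176/1215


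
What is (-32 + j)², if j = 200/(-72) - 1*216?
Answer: 5094049/81 ≈ 62890.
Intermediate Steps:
j = -1969/9 (j = 200*(-1/72) - 216 = -25/9 - 216 = -1969/9 ≈ -218.78)
(-32 + j)² = (-32 - 1969/9)² = (-2257/9)² = 5094049/81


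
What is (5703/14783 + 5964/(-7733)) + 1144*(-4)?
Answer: -523158377377/114316939 ≈ -4576.4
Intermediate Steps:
(5703/14783 + 5964/(-7733)) + 1144*(-4) = (5703*(1/14783) + 5964*(-1/7733)) - 4576 = (5703/14783 - 5964/7733) - 4576 = -44064513/114316939 - 4576 = -523158377377/114316939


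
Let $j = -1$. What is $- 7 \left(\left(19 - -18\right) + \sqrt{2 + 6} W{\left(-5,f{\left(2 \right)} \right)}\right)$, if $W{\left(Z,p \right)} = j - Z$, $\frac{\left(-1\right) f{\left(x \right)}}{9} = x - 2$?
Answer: $-259 - 56 \sqrt{2} \approx -338.2$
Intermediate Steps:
$f{\left(x \right)} = 18 - 9 x$ ($f{\left(x \right)} = - 9 \left(x - 2\right) = - 9 \left(-2 + x\right) = 18 - 9 x$)
$W{\left(Z,p \right)} = -1 - Z$
$- 7 \left(\left(19 - -18\right) + \sqrt{2 + 6} W{\left(-5,f{\left(2 \right)} \right)}\right) = - 7 \left(\left(19 - -18\right) + \sqrt{2 + 6} \left(-1 - -5\right)\right) = - 7 \left(\left(19 + 18\right) + \sqrt{8} \left(-1 + 5\right)\right) = - 7 \left(37 + 2 \sqrt{2} \cdot 4\right) = - 7 \left(37 + 8 \sqrt{2}\right) = -259 - 56 \sqrt{2}$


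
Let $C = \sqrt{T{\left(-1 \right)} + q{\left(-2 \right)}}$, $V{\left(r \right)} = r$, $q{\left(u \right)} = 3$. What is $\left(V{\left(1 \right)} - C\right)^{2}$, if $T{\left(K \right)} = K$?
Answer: $\left(1 - \sqrt{2}\right)^{2} \approx 0.17157$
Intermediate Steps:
$C = \sqrt{2}$ ($C = \sqrt{-1 + 3} = \sqrt{2} \approx 1.4142$)
$\left(V{\left(1 \right)} - C\right)^{2} = \left(1 - \sqrt{2}\right)^{2}$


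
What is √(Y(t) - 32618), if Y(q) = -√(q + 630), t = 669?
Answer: √(-32618 - √1299) ≈ 180.7*I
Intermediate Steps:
Y(q) = -√(630 + q)
√(Y(t) - 32618) = √(-√(630 + 669) - 32618) = √(-√1299 - 32618) = √(-32618 - √1299)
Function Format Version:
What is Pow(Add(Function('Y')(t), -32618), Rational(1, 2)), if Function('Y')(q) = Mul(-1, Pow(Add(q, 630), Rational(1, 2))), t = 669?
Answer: Pow(Add(-32618, Mul(-1, Pow(1299, Rational(1, 2)))), Rational(1, 2)) ≈ Mul(180.70, I)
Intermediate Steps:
Function('Y')(q) = Mul(-1, Pow(Add(630, q), Rational(1, 2)))
Pow(Add(Function('Y')(t), -32618), Rational(1, 2)) = Pow(Add(Mul(-1, Pow(Add(630, 669), Rational(1, 2))), -32618), Rational(1, 2)) = Pow(Add(Mul(-1, Pow(1299, Rational(1, 2))), -32618), Rational(1, 2)) = Pow(Add(-32618, Mul(-1, Pow(1299, Rational(1, 2)))), Rational(1, 2))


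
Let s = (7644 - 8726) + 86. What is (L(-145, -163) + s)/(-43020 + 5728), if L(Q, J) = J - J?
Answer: 249/9323 ≈ 0.026708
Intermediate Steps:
L(Q, J) = 0
s = -996 (s = -1082 + 86 = -996)
(L(-145, -163) + s)/(-43020 + 5728) = (0 - 996)/(-43020 + 5728) = -996/(-37292) = -996*(-1/37292) = 249/9323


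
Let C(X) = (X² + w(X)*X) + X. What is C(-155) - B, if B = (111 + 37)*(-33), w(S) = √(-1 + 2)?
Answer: 28599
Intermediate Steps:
w(S) = 1 (w(S) = √1 = 1)
C(X) = X² + 2*X (C(X) = (X² + 1*X) + X = (X² + X) + X = (X + X²) + X = X² + 2*X)
B = -4884 (B = 148*(-33) = -4884)
C(-155) - B = -155*(2 - 155) - 1*(-4884) = -155*(-153) + 4884 = 23715 + 4884 = 28599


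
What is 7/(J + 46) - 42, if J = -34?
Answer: -497/12 ≈ -41.417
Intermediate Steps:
7/(J + 46) - 42 = 7/(-34 + 46) - 42 = 7/12 - 42 = -497/12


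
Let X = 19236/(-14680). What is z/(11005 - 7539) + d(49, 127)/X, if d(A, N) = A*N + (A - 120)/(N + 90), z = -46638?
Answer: -8612518347607/1808477349 ≈ -4762.3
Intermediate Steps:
X = -4809/3670 (X = 19236*(-1/14680) = -4809/3670 ≈ -1.3104)
d(A, N) = A*N + (-120 + A)/(90 + N)
z/(11005 - 7539) + d(49, 127)/X = -46638/(11005 - 7539) + ((-120 + 49 + 49*127² + 90*49*127)/(90 + 127))/(-4809/3670) = -46638/3466 + ((-120 + 49 + 49*16129 + 560070)/217)*(-3670/4809) = -46638*1/3466 + ((-120 + 49 + 790321 + 560070)/217)*(-3670/4809) = -23319/1733 + ((1/217)*1350320)*(-3670/4809) = -23319/1733 + (1350320/217)*(-3670/4809) = -23319/1733 - 4955674400/1043553 = -8612518347607/1808477349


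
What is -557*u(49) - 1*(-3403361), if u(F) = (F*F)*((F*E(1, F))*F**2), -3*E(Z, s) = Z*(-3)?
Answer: -157335310332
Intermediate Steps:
E(Z, s) = Z (E(Z, s) = -Z*(-3)/3 = -(-1)*Z = Z)
u(F) = F**5 (u(F) = (F*F)*((F*1)*F**2) = F**2*(F*F**2) = F**2*F**3 = F**5)
-557*u(49) - 1*(-3403361) = -557*49**5 - 1*(-3403361) = -557*282475249 + 3403361 = -157338713693 + 3403361 = -157335310332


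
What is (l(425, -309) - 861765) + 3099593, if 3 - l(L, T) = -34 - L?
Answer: 2238290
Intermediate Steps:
l(L, T) = 37 + L (l(L, T) = 3 - (-34 - L) = 3 + (34 + L) = 37 + L)
(l(425, -309) - 861765) + 3099593 = ((37 + 425) - 861765) + 3099593 = (462 - 861765) + 3099593 = -861303 + 3099593 = 2238290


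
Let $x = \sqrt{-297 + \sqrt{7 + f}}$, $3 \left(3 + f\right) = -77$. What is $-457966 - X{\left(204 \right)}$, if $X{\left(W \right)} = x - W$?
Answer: $-457762 - \frac{\sqrt{-2673 + 3 i \sqrt{195}}}{3} \approx -4.5776 \cdot 10^{5} - 17.234 i$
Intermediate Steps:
$f = - \frac{86}{3}$ ($f = -3 + \frac{1}{3} \left(-77\right) = -3 - \frac{77}{3} = - \frac{86}{3} \approx -28.667$)
$x = \sqrt{-297 + \frac{i \sqrt{195}}{3}}$ ($x = \sqrt{-297 + \sqrt{7 - \frac{86}{3}}} = \sqrt{-297 + \sqrt{- \frac{65}{3}}} = \sqrt{-297 + \frac{i \sqrt{195}}{3}} \approx 0.135 + 17.234 i$)
$X{\left(W \right)} = - W + \frac{\sqrt{-2673 + 3 i \sqrt{195}}}{3}$ ($X{\left(W \right)} = \frac{\sqrt{-2673 + 3 i \sqrt{195}}}{3} - W = - W + \frac{\sqrt{-2673 + 3 i \sqrt{195}}}{3}$)
$-457966 - X{\left(204 \right)} = -457966 - \left(\left(-1\right) 204 + \frac{\sqrt{-2673 + 3 i \sqrt{195}}}{3}\right) = -457966 - \left(-204 + \frac{\sqrt{-2673 + 3 i \sqrt{195}}}{3}\right) = -457966 + \left(204 - \frac{\sqrt{-2673 + 3 i \sqrt{195}}}{3}\right) = -457762 - \frac{\sqrt{-2673 + 3 i \sqrt{195}}}{3}$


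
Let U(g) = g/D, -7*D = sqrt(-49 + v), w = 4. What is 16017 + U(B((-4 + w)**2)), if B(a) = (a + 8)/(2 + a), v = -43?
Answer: 16017 + 14*I*sqrt(23)/23 ≈ 16017.0 + 2.9192*I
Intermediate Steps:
D = -2*I*sqrt(23)/7 (D = -sqrt(-49 - 43)/7 = -2*I*sqrt(23)/7 ≈ -1.3702*I)
B(a) = (8 + a)/(2 + a)
U(g) = 7*I*g*sqrt(23)/46 (U(g) = g/((-2*I*sqrt(23)/7)) = g*(7*I*sqrt(23)/46) = 7*I*g*sqrt(23)/46)
16017 + U(B((-4 + w)**2)) = 16017 + 7*I*((8 + (-4 + 4)**2)/(2 + (-4 + 4)**2))*sqrt(23)/46 = 16017 + 7*I*((8 + 0**2)/(2 + 0**2))*sqrt(23)/46 = 16017 + 7*I*((8 + 0)/(2 + 0))*sqrt(23)/46 = 16017 + 7*I*(8/2)*sqrt(23)/46 = 16017 + 7*I*((1/2)*8)*sqrt(23)/46 = 16017 + (7/46)*I*4*sqrt(23) = 16017 + 14*I*sqrt(23)/23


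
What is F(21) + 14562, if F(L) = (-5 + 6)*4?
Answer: 14566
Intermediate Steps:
F(L) = 4 (F(L) = 1*4 = 4)
F(21) + 14562 = 4 + 14562 = 14566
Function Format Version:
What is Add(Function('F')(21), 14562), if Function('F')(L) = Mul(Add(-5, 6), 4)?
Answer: 14566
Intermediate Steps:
Function('F')(L) = 4 (Function('F')(L) = Mul(1, 4) = 4)
Add(Function('F')(21), 14562) = Add(4, 14562) = 14566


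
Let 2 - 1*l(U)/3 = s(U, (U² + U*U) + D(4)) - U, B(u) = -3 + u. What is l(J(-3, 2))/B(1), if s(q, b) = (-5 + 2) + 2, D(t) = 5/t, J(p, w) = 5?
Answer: -12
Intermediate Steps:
s(q, b) = -1 (s(q, b) = -3 + 2 = -1)
l(U) = 9 + 3*U (l(U) = 6 - 3*(-1 - U) = 6 + (3 + 3*U) = 9 + 3*U)
l(J(-3, 2))/B(1) = (9 + 3*5)/(-3 + 1) = (9 + 15)/(-2) = 24*(-½) = -12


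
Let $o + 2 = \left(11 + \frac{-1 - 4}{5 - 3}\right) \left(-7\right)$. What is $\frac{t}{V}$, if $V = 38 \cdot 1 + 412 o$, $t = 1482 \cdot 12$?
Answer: $- \frac{4446}{6325} \approx -0.70292$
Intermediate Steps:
$t = 17784$
$o = - \frac{123}{2}$ ($o = -2 + \left(11 + \frac{-1 - 4}{5 - 3}\right) \left(-7\right) = -2 + \left(11 - \frac{5}{2}\right) \left(-7\right) = -2 + \frac{17}{2} \left(-7\right) = -2 - \frac{119}{2} = - \frac{123}{2} \approx -61.5$)
$V = -25300$ ($V = 38 \cdot 1 + 412 \left(- \frac{123}{2}\right) = 38 - 25338 = -25300$)
$\frac{t}{V} = \frac{17784}{-25300} = 17784 \left(- \frac{1}{25300}\right) = - \frac{4446}{6325}$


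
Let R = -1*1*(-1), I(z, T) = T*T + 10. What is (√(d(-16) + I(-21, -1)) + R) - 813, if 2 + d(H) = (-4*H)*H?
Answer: -812 + I*√1015 ≈ -812.0 + 31.859*I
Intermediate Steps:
I(z, T) = 10 + T² (I(z, T) = T² + 10 = 10 + T²)
d(H) = -2 - 4*H² (d(H) = -2 + (-4*H)*H = -2 - 4*H²)
R = 1 (R = -1*(-1) = 1)
(√(d(-16) + I(-21, -1)) + R) - 813 = (√((-2 - 4*(-16)²) + (10 + (-1)²)) + 1) - 813 = (√((-2 - 4*256) + (10 + 1)) + 1) - 813 = (√((-2 - 1024) + 11) + 1) - 813 = (√(-1026 + 11) + 1) - 813 = (√(-1015) + 1) - 813 = (I*√1015 + 1) - 813 = (1 + I*√1015) - 813 = -812 + I*√1015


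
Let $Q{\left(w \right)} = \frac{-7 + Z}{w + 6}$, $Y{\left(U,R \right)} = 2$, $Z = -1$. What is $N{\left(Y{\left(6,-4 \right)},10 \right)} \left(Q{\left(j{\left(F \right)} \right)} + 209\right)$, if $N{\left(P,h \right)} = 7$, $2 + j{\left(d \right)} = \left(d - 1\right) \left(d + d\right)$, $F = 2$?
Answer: $1456$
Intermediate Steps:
$j{\left(d \right)} = -2 + 2 d \left(-1 + d\right)$ ($j{\left(d \right)} = -2 + \left(d - 1\right) \left(d + d\right) = -2 + \left(-1 + d\right) 2 d = -2 + 2 d \left(-1 + d\right)$)
$Q{\left(w \right)} = - \frac{8}{6 + w}$ ($Q{\left(w \right)} = \frac{-7 - 1}{w + 6} = - \frac{8}{6 + w}$)
$N{\left(Y{\left(6,-4 \right)},10 \right)} \left(Q{\left(j{\left(F \right)} \right)} + 209\right) = 7 \left(- \frac{8}{6 - \left(6 - 8\right)} + 209\right) = 7 \left(- \frac{8}{6 - -2} + 209\right) = 7 \left(- \frac{8}{6 + 2} + 209\right) = 7 \left(- \frac{8}{8} + 209\right) = 7 \left(\left(-8\right) \frac{1}{8} + 209\right) = 7 \left(-1 + 209\right) = 7 \cdot 208 = 1456$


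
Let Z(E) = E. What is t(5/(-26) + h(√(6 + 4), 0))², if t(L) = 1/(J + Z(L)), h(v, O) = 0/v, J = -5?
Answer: 676/18225 ≈ 0.037092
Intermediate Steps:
h(v, O) = 0
t(L) = 1/(-5 + L)
t(5/(-26) + h(√(6 + 4), 0))² = (1/(-5 + (5/(-26) + 0)))² = (1/(-5 + (5*(-1/26) + 0)))² = (1/(-5 + (-5/26 + 0)))² = (1/(-5 - 5/26))² = (1/(-135/26))² = (-26/135)² = 676/18225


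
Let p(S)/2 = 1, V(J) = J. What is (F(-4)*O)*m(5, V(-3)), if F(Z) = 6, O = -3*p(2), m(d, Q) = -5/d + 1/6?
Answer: 30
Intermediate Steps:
p(S) = 2 (p(S) = 2*1 = 2)
m(d, Q) = ⅙ - 5/d (m(d, Q) = -5/d + 1*(⅙) = -5/d + ⅙ = ⅙ - 5/d)
O = -6 (O = -3*2 = -6)
(F(-4)*O)*m(5, V(-3)) = (6*(-6))*((⅙)*(-30 + 5)/5) = -6*(-25)/5 = -36*(-⅚) = 30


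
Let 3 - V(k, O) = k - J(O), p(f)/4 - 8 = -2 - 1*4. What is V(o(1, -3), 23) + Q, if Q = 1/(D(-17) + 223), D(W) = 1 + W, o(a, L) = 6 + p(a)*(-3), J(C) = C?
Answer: 9109/207 ≈ 44.005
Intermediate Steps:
p(f) = 8 (p(f) = 32 + 4*(-2 - 1*4) = 32 + 4*(-2 - 4) = 32 + 4*(-6) = 32 - 24 = 8)
o(a, L) = -18 (o(a, L) = 6 + 8*(-3) = 6 - 24 = -18)
V(k, O) = 3 + O - k (V(k, O) = 3 - (k - O) = 3 + (O - k) = 3 + O - k)
Q = 1/207 (Q = 1/((1 - 17) + 223) = 1/(-16 + 223) = 1/207 ≈ 0.0048309)
V(o(1, -3), 23) + Q = (3 + 23 - 1*(-18)) + 1/207 = (3 + 23 + 18) + 1/207 = 44 + 1/207 = 9109/207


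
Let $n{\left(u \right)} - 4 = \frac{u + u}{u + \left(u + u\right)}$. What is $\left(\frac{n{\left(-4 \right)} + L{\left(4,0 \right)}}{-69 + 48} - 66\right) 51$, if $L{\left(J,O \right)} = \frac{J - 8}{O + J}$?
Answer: $- \frac{70873}{21} \approx -3374.9$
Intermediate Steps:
$n{\left(u \right)} = \frac{14}{3}$ ($n{\left(u \right)} = 4 + \frac{u + u}{u + \left(u + u\right)} = 4 + \frac{2 u}{u + 2 u} = 4 + \frac{2 u}{3 u} = 4 + 2 u \frac{1}{3 u} = 4 + \frac{2}{3} = \frac{14}{3}$)
$L{\left(J,O \right)} = \frac{-8 + J}{J + O}$
$\left(\frac{n{\left(-4 \right)} + L{\left(4,0 \right)}}{-69 + 48} - 66\right) 51 = \left(\frac{\frac{14}{3} + \frac{-8 + 4}{4 + 0}}{-69 + 48} - 66\right) 51 = \left(\frac{\frac{14}{3} + \frac{1}{4} \left(-4\right)}{-21} - 66\right) 51 = \left(\left(\frac{14}{3} + \frac{1}{4} \left(-4\right)\right) \left(- \frac{1}{21}\right) - 66\right) 51 = \left(\left(\frac{14}{3} - 1\right) \left(- \frac{1}{21}\right) - 66\right) 51 = \left(\frac{11}{3} \left(- \frac{1}{21}\right) - 66\right) 51 = \left(- \frac{11}{63} - 66\right) 51 = \left(- \frac{4169}{63}\right) 51 = - \frac{70873}{21}$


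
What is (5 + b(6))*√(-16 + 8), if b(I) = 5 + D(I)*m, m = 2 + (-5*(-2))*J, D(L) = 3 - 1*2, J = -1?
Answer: 4*I*√2 ≈ 5.6569*I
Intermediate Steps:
D(L) = 1 (D(L) = 3 - 2 = 1)
m = -8 (m = 2 - 5*(-2)*(-1) = 2 + 10*(-1) = 2 - 10 = -8)
b(I) = -3 (b(I) = 5 + 1*(-8) = 5 - 8 = -3)
(5 + b(6))*√(-16 + 8) = (5 - 3)*√(-16 + 8) = 2*√(-8) = 2*(2*I*√2) = 4*I*√2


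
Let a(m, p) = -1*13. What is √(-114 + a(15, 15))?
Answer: I*√127 ≈ 11.269*I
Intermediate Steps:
a(m, p) = -13
√(-114 + a(15, 15)) = √(-114 - 13) = √(-127) = I*√127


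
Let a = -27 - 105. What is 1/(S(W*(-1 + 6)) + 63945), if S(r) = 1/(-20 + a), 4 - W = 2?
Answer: 152/9719639 ≈ 1.5638e-5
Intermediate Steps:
W = 2 (W = 4 - 1*2 = 4 - 2 = 2)
a = -132
S(r) = -1/152 (S(r) = 1/(-20 - 132) = 1/(-152) = -1/152)
1/(S(W*(-1 + 6)) + 63945) = 1/(-1/152 + 63945) = 1/(9719639/152) = 152/9719639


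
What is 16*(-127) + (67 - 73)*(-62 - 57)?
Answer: -1318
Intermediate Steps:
16*(-127) + (67 - 73)*(-62 - 57) = -2032 - 6*(-119) = -2032 + 714 = -1318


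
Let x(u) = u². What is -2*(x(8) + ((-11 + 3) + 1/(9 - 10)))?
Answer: -110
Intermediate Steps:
-2*(x(8) + ((-11 + 3) + 1/(9 - 10))) = -2*(8² + ((-11 + 3) + 1/(9 - 10))) = -2*(64 + (-8 + 1/(-1))) = -2*(64 + (-8 - 1)) = -2*(64 - 9) = -2*55 = -110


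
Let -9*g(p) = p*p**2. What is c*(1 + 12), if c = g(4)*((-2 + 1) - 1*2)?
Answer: 832/3 ≈ 277.33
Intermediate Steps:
g(p) = -p**3/9 (g(p) = -p*p**2/9 = -p**3/9)
c = 64/3 (c = (-1/9*4**3)*((-2 + 1) - 1*2) = (-1/9*64)*(-1 - 2) = -64/9*(-3) = 64/3 ≈ 21.333)
c*(1 + 12) = 64*(1 + 12)/3 = (64/3)*13 = 832/3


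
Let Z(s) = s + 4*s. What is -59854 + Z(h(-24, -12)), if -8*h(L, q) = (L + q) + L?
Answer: -119633/2 ≈ -59817.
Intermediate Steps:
h(L, q) = -L/4 - q/8 (h(L, q) = -((L + q) + L)/8 = -(q + 2*L)/8 = -L/4 - q/8)
Z(s) = 5*s
-59854 + Z(h(-24, -12)) = -59854 + 5*(-¼*(-24) - ⅛*(-12)) = -59854 + 5*(6 + 3/2) = -59854 + 5*(15/2) = -59854 + 75/2 = -119633/2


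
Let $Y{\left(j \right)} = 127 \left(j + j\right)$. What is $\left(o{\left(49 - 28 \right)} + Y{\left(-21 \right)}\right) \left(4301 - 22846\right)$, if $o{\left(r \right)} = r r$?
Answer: $90740685$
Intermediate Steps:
$Y{\left(j \right)} = 254 j$ ($Y{\left(j \right)} = 127 \cdot 2 j = 254 j$)
$o{\left(r \right)} = r^{2}$
$\left(o{\left(49 - 28 \right)} + Y{\left(-21 \right)}\right) \left(4301 - 22846\right) = \left(\left(49 - 28\right)^{2} + 254 \left(-21\right)\right) \left(4301 - 22846\right) = \left(\left(49 - 28\right)^{2} - 5334\right) \left(-18545\right) = \left(21^{2} - 5334\right) \left(-18545\right) = \left(441 - 5334\right) \left(-18545\right) = \left(-4893\right) \left(-18545\right) = 90740685$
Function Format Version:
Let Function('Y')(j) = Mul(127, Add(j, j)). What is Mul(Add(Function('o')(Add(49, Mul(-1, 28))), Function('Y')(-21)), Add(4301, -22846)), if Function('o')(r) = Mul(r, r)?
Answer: 90740685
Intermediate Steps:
Function('Y')(j) = Mul(254, j) (Function('Y')(j) = Mul(127, Mul(2, j)) = Mul(254, j))
Function('o')(r) = Pow(r, 2)
Mul(Add(Function('o')(Add(49, Mul(-1, 28))), Function('Y')(-21)), Add(4301, -22846)) = Mul(Add(Pow(Add(49, Mul(-1, 28)), 2), Mul(254, -21)), Add(4301, -22846)) = Mul(Add(Pow(Add(49, -28), 2), -5334), -18545) = Mul(Add(Pow(21, 2), -5334), -18545) = Mul(Add(441, -5334), -18545) = Mul(-4893, -18545) = 90740685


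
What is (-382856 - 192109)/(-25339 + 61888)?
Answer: -63885/4061 ≈ -15.731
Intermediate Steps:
(-382856 - 192109)/(-25339 + 61888) = -574965/36549 = -574965*1/36549 = -63885/4061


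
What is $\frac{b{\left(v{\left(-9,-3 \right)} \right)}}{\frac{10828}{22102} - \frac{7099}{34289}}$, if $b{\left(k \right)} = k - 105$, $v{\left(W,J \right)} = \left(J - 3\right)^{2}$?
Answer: $- \frac{26146013991}{107189597} \approx -243.92$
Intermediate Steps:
$v{\left(W,J \right)} = \left(-3 + J\right)^{2}$
$b{\left(k \right)} = -105 + k$
$\frac{b{\left(v{\left(-9,-3 \right)} \right)}}{\frac{10828}{22102} - \frac{7099}{34289}} = \frac{-105 + \left(-3 - 3\right)^{2}}{\frac{10828}{22102} - \frac{7099}{34289}} = \frac{-105 + \left(-6\right)^{2}}{10828 \cdot \frac{1}{22102} - \frac{7099}{34289}} = \frac{-105 + 36}{\frac{5414}{11051} - \frac{7099}{34289}} = - \frac{69}{\frac{107189597}{378927739}} = \left(-69\right) \frac{378927739}{107189597} = - \frac{26146013991}{107189597}$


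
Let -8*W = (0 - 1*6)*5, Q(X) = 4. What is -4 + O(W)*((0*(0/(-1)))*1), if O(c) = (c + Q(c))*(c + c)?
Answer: -4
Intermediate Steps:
W = 15/4 (W = -(0 - 1*6)*5/8 = -(0 - 6)*5/8 = -(-3)*5/4 = -⅛*(-30) = 15/4 ≈ 3.7500)
O(c) = 2*c*(4 + c) (O(c) = (c + 4)*(c + c) = (4 + c)*(2*c) = 2*c*(4 + c))
-4 + O(W)*((0*(0/(-1)))*1) = -4 + (2*(15/4)*(4 + 15/4))*((0*(0/(-1)))*1) = -4 + (2*(15/4)*(31/4))*((0*(0*(-1)))*1) = -4 + 465*((0*0)*1)/8 = -4 + 465*(0*1)/8 = -4 + (465/8)*0 = -4 + 0 = -4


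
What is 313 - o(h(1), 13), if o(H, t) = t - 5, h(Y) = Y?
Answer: 305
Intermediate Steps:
o(H, t) = -5 + t
313 - o(h(1), 13) = 313 - (-5 + 13) = 313 - 1*8 = 313 - 8 = 305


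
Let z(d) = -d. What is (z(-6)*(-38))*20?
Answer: -4560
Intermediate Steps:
(z(-6)*(-38))*20 = (-1*(-6)*(-38))*20 = (6*(-38))*20 = -228*20 = -4560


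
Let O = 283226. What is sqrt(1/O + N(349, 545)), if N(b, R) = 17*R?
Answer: sqrt(743210200242366)/283226 ≈ 96.255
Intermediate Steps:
sqrt(1/O + N(349, 545)) = sqrt(1/283226 + 17*545) = sqrt(1/283226 + 9265) = sqrt(2624088891/283226) = sqrt(743210200242366)/283226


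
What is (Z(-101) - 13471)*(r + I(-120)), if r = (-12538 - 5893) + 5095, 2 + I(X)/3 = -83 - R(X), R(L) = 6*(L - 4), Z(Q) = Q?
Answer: 154164348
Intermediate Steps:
R(L) = -24 + 6*L (R(L) = 6*(-4 + L) = -24 + 6*L)
I(X) = -183 - 18*X (I(X) = -6 + 3*(-83 - (-24 + 6*X)) = -6 + 3*(-83 + (24 - 6*X)) = -6 + 3*(-59 - 6*X) = -6 + (-177 - 18*X) = -183 - 18*X)
r = -13336 (r = -18431 + 5095 = -13336)
(Z(-101) - 13471)*(r + I(-120)) = (-101 - 13471)*(-13336 + (-183 - 18*(-120))) = -13572*(-13336 + (-183 + 2160)) = -13572*(-13336 + 1977) = -13572*(-11359) = 154164348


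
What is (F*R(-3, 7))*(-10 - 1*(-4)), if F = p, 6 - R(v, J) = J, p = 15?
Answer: 90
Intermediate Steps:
R(v, J) = 6 - J
F = 15
(F*R(-3, 7))*(-10 - 1*(-4)) = (15*(6 - 1*7))*(-10 - 1*(-4)) = (15*(6 - 7))*(-10 + 4) = (15*(-1))*(-6) = -15*(-6) = 90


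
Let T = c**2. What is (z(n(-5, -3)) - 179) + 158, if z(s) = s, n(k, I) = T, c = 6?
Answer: 15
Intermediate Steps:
T = 36 (T = 6**2 = 36)
n(k, I) = 36
(z(n(-5, -3)) - 179) + 158 = (36 - 179) + 158 = -143 + 158 = 15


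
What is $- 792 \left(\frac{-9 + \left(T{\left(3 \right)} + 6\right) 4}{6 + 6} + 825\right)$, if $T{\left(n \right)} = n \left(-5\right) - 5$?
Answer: $-649110$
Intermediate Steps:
$T{\left(n \right)} = -5 - 5 n$ ($T{\left(n \right)} = - 5 n - 5 = -5 - 5 n$)
$- 792 \left(\frac{-9 + \left(T{\left(3 \right)} + 6\right) 4}{6 + 6} + 825\right) = - 792 \left(\frac{-9 + \left(\left(-5 - 15\right) + 6\right) 4}{6 + 6} + 825\right) = - 792 \left(\frac{-9 + \left(\left(-5 - 15\right) + 6\right) 4}{12} + 825\right) = - 792 \left(\frac{-9 + \left(-20 + 6\right) 4}{12} + 825\right) = - 792 \left(\frac{-9 - 56}{12} + 825\right) = - 792 \left(\frac{1}{12} \left(-65\right) + 825\right) = - 792 \left(- \frac{65}{12} + 825\right) = \left(-792\right) \frac{9835}{12} = -649110$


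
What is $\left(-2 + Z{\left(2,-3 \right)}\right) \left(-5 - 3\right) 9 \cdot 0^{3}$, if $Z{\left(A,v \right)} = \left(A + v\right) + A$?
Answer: $0$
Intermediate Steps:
$Z{\left(A,v \right)} = v + 2 A$
$\left(-2 + Z{\left(2,-3 \right)}\right) \left(-5 - 3\right) 9 \cdot 0^{3} = \left(-2 + \left(-3 + 2 \cdot 2\right)\right) \left(-5 - 3\right) 9 \cdot 0^{3} = \left(-2 + \left(-3 + 4\right)\right) \left(-8\right) 9 \cdot 0 = \left(-2 + 1\right) \left(-8\right) 9 \cdot 0 = \left(-1\right) \left(-8\right) 9 \cdot 0 = 8 \cdot 9 \cdot 0 = 72 \cdot 0 = 0$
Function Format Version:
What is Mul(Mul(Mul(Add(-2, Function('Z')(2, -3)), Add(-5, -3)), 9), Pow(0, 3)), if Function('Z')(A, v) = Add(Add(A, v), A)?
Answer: 0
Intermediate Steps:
Function('Z')(A, v) = Add(v, Mul(2, A))
Mul(Mul(Mul(Add(-2, Function('Z')(2, -3)), Add(-5, -3)), 9), Pow(0, 3)) = Mul(Mul(Mul(Add(-2, Add(-3, Mul(2, 2))), Add(-5, -3)), 9), Pow(0, 3)) = Mul(Mul(Mul(Add(-2, Add(-3, 4)), -8), 9), 0) = Mul(Mul(Mul(Add(-2, 1), -8), 9), 0) = Mul(Mul(Mul(-1, -8), 9), 0) = Mul(Mul(8, 9), 0) = Mul(72, 0) = 0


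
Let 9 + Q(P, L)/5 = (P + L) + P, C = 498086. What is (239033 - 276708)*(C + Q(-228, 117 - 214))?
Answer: -18659523300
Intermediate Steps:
Q(P, L) = -45 + 5*L + 10*P (Q(P, L) = -45 + 5*((P + L) + P) = -45 + 5*((L + P) + P) = -45 + 5*(L + 2*P) = -45 + (5*L + 10*P) = -45 + 5*L + 10*P)
(239033 - 276708)*(C + Q(-228, 117 - 214)) = (239033 - 276708)*(498086 + (-45 + 5*(117 - 214) + 10*(-228))) = -37675*(498086 + (-45 + 5*(-97) - 2280)) = -37675*(498086 + (-45 - 485 - 2280)) = -37675*(498086 - 2810) = -37675*495276 = -18659523300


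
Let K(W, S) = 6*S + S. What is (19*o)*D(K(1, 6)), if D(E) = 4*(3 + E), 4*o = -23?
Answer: -19665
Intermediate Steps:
o = -23/4 (o = (¼)*(-23) = -23/4 ≈ -5.7500)
K(W, S) = 7*S
D(E) = 12 + 4*E
(19*o)*D(K(1, 6)) = (19*(-23/4))*(12 + 4*(7*6)) = -437*(12 + 4*42)/4 = -437*(12 + 168)/4 = -437/4*180 = -19665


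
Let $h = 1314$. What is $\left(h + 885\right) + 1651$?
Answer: $3850$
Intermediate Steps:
$\left(h + 885\right) + 1651 = \left(1314 + 885\right) + 1651 = 2199 + 1651 = 3850$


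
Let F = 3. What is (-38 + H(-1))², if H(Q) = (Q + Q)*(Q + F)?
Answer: 1764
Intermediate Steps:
H(Q) = 2*Q*(3 + Q) (H(Q) = (Q + Q)*(Q + 3) = (2*Q)*(3 + Q) = 2*Q*(3 + Q))
(-38 + H(-1))² = (-38 + 2*(-1)*(3 - 1))² = (-38 + 2*(-1)*2)² = (-38 - 4)² = (-42)² = 1764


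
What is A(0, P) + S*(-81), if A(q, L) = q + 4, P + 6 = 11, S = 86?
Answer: -6962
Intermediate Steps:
P = 5 (P = -6 + 11 = 5)
A(q, L) = 4 + q
A(0, P) + S*(-81) = (4 + 0) + 86*(-81) = 4 - 6966 = -6962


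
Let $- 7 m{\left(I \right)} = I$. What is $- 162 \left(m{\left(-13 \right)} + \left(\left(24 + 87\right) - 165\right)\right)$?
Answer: $\frac{59130}{7} \approx 8447.1$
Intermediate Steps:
$m{\left(I \right)} = - \frac{I}{7}$
$- 162 \left(m{\left(-13 \right)} + \left(\left(24 + 87\right) - 165\right)\right) = - 162 \left(\left(- \frac{1}{7}\right) \left(-13\right) + \left(\left(24 + 87\right) - 165\right)\right) = - 162 \left(\frac{13}{7} + \left(111 - 165\right)\right) = - 162 \left(\frac{13}{7} - 54\right) = \left(-162\right) \left(- \frac{365}{7}\right) = \frac{59130}{7}$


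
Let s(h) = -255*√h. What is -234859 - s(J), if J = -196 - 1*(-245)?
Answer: -233074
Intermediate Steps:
J = 49 (J = -196 + 245 = 49)
-234859 - s(J) = -234859 - (-255)*√49 = -234859 - (-255)*7 = -234859 - 1*(-1785) = -234859 + 1785 = -233074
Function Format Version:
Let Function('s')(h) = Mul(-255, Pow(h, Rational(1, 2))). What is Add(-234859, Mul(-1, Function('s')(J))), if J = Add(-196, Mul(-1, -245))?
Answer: -233074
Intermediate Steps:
J = 49 (J = Add(-196, 245) = 49)
Add(-234859, Mul(-1, Function('s')(J))) = Add(-234859, Mul(-1, Mul(-255, Pow(49, Rational(1, 2))))) = Add(-234859, Mul(-1, Mul(-255, 7))) = Add(-234859, Mul(-1, -1785)) = Add(-234859, 1785) = -233074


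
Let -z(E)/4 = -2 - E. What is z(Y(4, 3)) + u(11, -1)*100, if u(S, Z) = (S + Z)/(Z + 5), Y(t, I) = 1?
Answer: 262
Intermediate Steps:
u(S, Z) = (S + Z)/(5 + Z)
z(E) = 8 + 4*E (z(E) = -4*(-2 - E) = 8 + 4*E)
z(Y(4, 3)) + u(11, -1)*100 = (8 + 4*1) + ((11 - 1)/(5 - 1))*100 = (8 + 4) + (10/4)*100 = 12 + ((¼)*10)*100 = 12 + (5/2)*100 = 12 + 250 = 262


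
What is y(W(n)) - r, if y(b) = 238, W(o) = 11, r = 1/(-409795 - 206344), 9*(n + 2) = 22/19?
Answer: 146641083/616139 ≈ 238.00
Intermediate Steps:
n = -320/171 (n = -2 + (22/19)/9 = -2 + (22*(1/19))/9 = -2 + (⅑)*(22/19) = -2 + 22/171 = -320/171 ≈ -1.8713)
r = -1/616139 (r = 1/(-616139) = -1/616139 ≈ -1.6230e-6)
y(W(n)) - r = 238 - 1*(-1/616139) = 238 + 1/616139 = 146641083/616139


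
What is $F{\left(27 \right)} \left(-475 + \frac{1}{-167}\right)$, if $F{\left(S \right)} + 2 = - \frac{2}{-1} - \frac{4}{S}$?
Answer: $\frac{11752}{167} \approx 70.371$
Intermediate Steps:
$F{\left(S \right)} = - \frac{4}{S}$ ($F{\left(S \right)} = -2 - \left(-2 + \frac{4}{S}\right) = -2 + \left(2 - \frac{4}{S}\right) = - \frac{4}{S}$)
$F{\left(27 \right)} \left(-475 + \frac{1}{-167}\right) = - \frac{4}{27} \left(-475 + \frac{1}{-167}\right) = \left(-4\right) \frac{1}{27} \left(-475 - \frac{1}{167}\right) = \left(- \frac{4}{27}\right) \left(- \frac{79326}{167}\right) = \frac{11752}{167}$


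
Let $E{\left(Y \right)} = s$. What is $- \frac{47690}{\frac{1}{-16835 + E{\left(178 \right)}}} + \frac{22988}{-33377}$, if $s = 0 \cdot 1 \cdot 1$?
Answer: $\frac{26797096580562}{33377} \approx 8.0286 \cdot 10^{8}$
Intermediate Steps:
$s = 0$ ($s = 0 \cdot 1 = 0$)
$E{\left(Y \right)} = 0$
$- \frac{47690}{\frac{1}{-16835 + E{\left(178 \right)}}} + \frac{22988}{-33377} = - \frac{47690}{\frac{1}{-16835 + 0}} + \frac{22988}{-33377} = - \frac{47690}{\frac{1}{-16835}} + 22988 \left(- \frac{1}{33377}\right) = - \frac{47690}{- \frac{1}{16835}} - \frac{22988}{33377} = \left(-47690\right) \left(-16835\right) - \frac{22988}{33377} = 802861150 - \frac{22988}{33377} = \frac{26797096580562}{33377}$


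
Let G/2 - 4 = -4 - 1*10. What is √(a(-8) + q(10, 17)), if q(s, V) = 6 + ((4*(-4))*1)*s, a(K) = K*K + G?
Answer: I*√110 ≈ 10.488*I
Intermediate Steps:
G = -20 (G = 8 + 2*(-4 - 1*10) = 8 + 2*(-4 - 10) = 8 + 2*(-14) = 8 - 28 = -20)
a(K) = -20 + K² (a(K) = K*K - 20 = K² - 20 = -20 + K²)
q(s, V) = 6 - 16*s (q(s, V) = 6 + (-16*1)*s = 6 - 16*s)
√(a(-8) + q(10, 17)) = √((-20 + (-8)²) + (6 - 16*10)) = √((-20 + 64) + (6 - 160)) = √(44 - 154) = √(-110) = I*√110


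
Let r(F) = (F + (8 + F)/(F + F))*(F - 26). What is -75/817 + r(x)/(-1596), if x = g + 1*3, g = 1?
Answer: -1097/68628 ≈ -0.015985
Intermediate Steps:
x = 4 (x = 1 + 1*3 = 1 + 3 = 4)
r(F) = (-26 + F)*(F + (8 + F)/(2*F)) (r(F) = (F + (8 + F)/((2*F)))*(-26 + F) = (F + (8 + F)*(1/(2*F)))*(-26 + F) = (F + (8 + F)/(2*F))*(-26 + F) = (-26 + F)*(F + (8 + F)/(2*F)))
-75/817 + r(x)/(-1596) = -75/817 + (-9 + 4**2 - 104/4 - 51/2*4)/(-1596) = -75*1/817 + (-9 + 16 - 104*1/4 - 102)*(-1/1596) = -75/817 + (-9 + 16 - 26 - 102)*(-1/1596) = -75/817 - 121*(-1/1596) = -75/817 + 121/1596 = -1097/68628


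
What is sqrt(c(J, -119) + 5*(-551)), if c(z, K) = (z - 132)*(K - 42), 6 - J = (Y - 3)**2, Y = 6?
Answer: 2*sqrt(4745) ≈ 137.77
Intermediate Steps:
J = -3 (J = 6 - (6 - 3)**2 = 6 - 1*3**2 = 6 - 1*9 = 6 - 9 = -3)
c(z, K) = (-132 + z)*(-42 + K)
sqrt(c(J, -119) + 5*(-551)) = sqrt((5544 - 132*(-119) - 42*(-3) - 119*(-3)) + 5*(-551)) = sqrt((5544 + 15708 + 126 + 357) - 2755) = sqrt(21735 - 2755) = sqrt(18980) = 2*sqrt(4745)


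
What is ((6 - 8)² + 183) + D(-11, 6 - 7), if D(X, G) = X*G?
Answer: 198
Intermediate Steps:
D(X, G) = G*X
((6 - 8)² + 183) + D(-11, 6 - 7) = ((6 - 8)² + 183) + (6 - 7)*(-11) = ((-2)² + 183) - 1*(-11) = (4 + 183) + 11 = 187 + 11 = 198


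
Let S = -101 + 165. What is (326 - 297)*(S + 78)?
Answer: 4118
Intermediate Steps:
S = 64
(326 - 297)*(S + 78) = (326 - 297)*(64 + 78) = 29*142 = 4118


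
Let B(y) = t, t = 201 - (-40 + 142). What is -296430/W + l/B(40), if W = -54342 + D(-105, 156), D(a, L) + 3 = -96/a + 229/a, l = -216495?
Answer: -9780290360/4483567 ≈ -2181.4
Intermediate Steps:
D(a, L) = -3 + 133/a (D(a, L) = -3 + (-96/a + 229/a) = -3 + 133/a)
t = 99 (t = 201 - 1*102 = 201 - 102 = 99)
W = -815194/15 (W = -54342 + (-3 + 133/(-105)) = -54342 + (-3 + 133*(-1/105)) = -54342 + (-3 - 19/15) = -54342 - 64/15 = -815194/15 ≈ -54346.)
B(y) = 99
-296430/W + l/B(40) = -296430/(-815194/15) - 216495/99 = -296430*(-15/815194) - 216495*1/99 = 2223225/407597 - 24055/11 = -9780290360/4483567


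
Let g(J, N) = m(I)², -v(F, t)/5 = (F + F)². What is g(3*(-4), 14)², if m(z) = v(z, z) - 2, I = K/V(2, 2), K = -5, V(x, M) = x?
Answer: 260144641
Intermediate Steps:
v(F, t) = -20*F² (v(F, t) = -5*(F + F)² = -5*4*F² = -20*F²)
I = -5/2 ≈ -2.5000
m(z) = -2 - 20*z² (m(z) = -20*z² - 2 = -2 - 20*z²)
g(J, N) = 16129 (g(J, N) = (-2 - 20*(-5/2)²)² = (-2 - 20*25/4)² = (-2 - 125)² = (-127)² = 16129)
g(3*(-4), 14)² = 16129² = 260144641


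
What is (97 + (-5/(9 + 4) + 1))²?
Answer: 1610361/169 ≈ 9528.8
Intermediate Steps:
(97 + (-5/(9 + 4) + 1))² = (97 + (-5/13 + 1))² = (97 + 8/13)² = (1269/13)² = 1610361/169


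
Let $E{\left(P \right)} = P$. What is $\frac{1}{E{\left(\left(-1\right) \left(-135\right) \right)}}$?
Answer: $\frac{1}{135} \approx 0.0074074$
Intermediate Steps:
$\frac{1}{E{\left(\left(-1\right) \left(-135\right) \right)}} = \frac{1}{\left(-1\right) \left(-135\right)} = \frac{1}{135}$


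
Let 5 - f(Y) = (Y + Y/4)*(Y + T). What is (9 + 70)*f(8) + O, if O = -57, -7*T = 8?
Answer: -35554/7 ≈ -5079.1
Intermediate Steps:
T = -8/7 (T = -⅐*8 = -8/7 ≈ -1.1429)
f(Y) = 5 - 5*Y*(-8/7 + Y)/4 (f(Y) = 5 - (Y + Y/4)*(Y - 8/7) = 5 - (Y + Y*(¼))*(-8/7 + Y) = 5 - (Y + Y/4)*(-8/7 + Y) = 5 - 5*Y/4*(-8/7 + Y) = 5 - 5*Y*(-8/7 + Y)/4)
(9 + 70)*f(8) + O = (9 + 70)*(5 - 5/4*8² + (10/7)*8) - 57 = 79*(5 - 5/4*64 + 80/7) - 57 = 79*(5 - 80 + 80/7) - 57 = 79*(-445/7) - 57 = -35155/7 - 57 = -35554/7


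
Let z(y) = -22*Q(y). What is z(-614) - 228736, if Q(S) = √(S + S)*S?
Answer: -228736 + 27016*I*√307 ≈ -2.2874e+5 + 4.7336e+5*I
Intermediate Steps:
Q(S) = √2*S^(3/2) (Q(S) = √(2*S)*S = (√2*√S)*S = √2*S^(3/2))
z(y) = -22*√2*y^(3/2)
z(-614) - 228736 = -22*√2*(-614)^(3/2) - 228736 = -22*√2*(-614*I*√614) - 228736 = 27016*I*√307 - 228736 = -228736 + 27016*I*√307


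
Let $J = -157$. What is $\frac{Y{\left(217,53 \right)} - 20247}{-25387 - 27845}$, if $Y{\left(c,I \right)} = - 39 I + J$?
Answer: $\frac{22471}{53232} \approx 0.42213$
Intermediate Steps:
$Y{\left(c,I \right)} = -157 - 39 I$ ($Y{\left(c,I \right)} = - 39 I - 157 = -157 - 39 I$)
$\frac{Y{\left(217,53 \right)} - 20247}{-25387 - 27845} = \frac{\left(-157 - 2067\right) - 20247}{-25387 - 27845} = \frac{\left(-157 - 2067\right) - 20247}{-53232} = \left(-2224 - 20247\right) \left(- \frac{1}{53232}\right) = \left(-22471\right) \left(- \frac{1}{53232}\right) = \frac{22471}{53232}$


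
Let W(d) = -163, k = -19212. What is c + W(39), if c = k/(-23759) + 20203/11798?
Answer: -44983648913/280308682 ≈ -160.48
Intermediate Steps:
c = 706666253/280308682 (c = -19212/(-23759) + 20203/11798 = -19212*(-1/23759) + 20203*(1/11798) = 19212/23759 + 20203/11798 = 706666253/280308682 ≈ 2.5210)
c + W(39) = 706666253/280308682 - 163 = -44983648913/280308682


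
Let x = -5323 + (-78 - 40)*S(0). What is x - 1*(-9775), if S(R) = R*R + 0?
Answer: 4452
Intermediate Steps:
S(R) = R² (S(R) = R² + 0 = R²)
x = -5323 (x = -5323 + (-78 - 40)*0² = -5323 - 118*0 = -5323 + 0 = -5323)
x - 1*(-9775) = -5323 - 1*(-9775) = -5323 + 9775 = 4452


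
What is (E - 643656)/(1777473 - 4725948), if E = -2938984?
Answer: 716528/589695 ≈ 1.2151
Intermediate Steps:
(E - 643656)/(1777473 - 4725948) = (-2938984 - 643656)/(1777473 - 4725948) = -3582640/(-2948475) = -3582640*(-1/2948475) = 716528/589695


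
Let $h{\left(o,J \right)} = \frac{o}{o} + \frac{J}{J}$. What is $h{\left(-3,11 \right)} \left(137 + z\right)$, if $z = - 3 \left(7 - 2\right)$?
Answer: $244$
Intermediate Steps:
$h{\left(o,J \right)} = 2$ ($h{\left(o,J \right)} = 1 + 1 = 2$)
$z = -15$ ($z = \left(-3\right) 5 = -15$)
$h{\left(-3,11 \right)} \left(137 + z\right) = 2 \left(137 - 15\right) = 2 \cdot 122 = 244$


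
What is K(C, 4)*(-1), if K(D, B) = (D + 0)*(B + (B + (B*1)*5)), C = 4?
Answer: -112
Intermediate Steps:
K(D, B) = 7*B*D (K(D, B) = D*(B + (B + B*5)) = D*(B + (B + 5*B)) = D*(B + 6*B) = D*(7*B) = 7*B*D)
K(C, 4)*(-1) = (7*4*4)*(-1) = 112*(-1) = -112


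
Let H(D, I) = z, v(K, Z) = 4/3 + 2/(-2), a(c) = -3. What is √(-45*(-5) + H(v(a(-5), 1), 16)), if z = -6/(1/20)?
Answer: √105 ≈ 10.247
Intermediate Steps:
v(K, Z) = ⅓ (v(K, Z) = 4*(⅓) + 2*(-½) = 4/3 - 1 = ⅓)
z = -120 (z = -6/1/20 = -6*20 = -120)
H(D, I) = -120
√(-45*(-5) + H(v(a(-5), 1), 16)) = √(-45*(-5) - 120) = √(225 - 120) = √105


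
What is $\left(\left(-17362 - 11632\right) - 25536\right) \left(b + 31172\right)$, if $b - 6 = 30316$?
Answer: $-3353267820$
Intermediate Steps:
$b = 30322$ ($b = 6 + 30316 = 30322$)
$\left(\left(-17362 - 11632\right) - 25536\right) \left(b + 31172\right) = \left(\left(-17362 - 11632\right) - 25536\right) \left(30322 + 31172\right) = \left(-28994 - 25536\right) 61494 = \left(-54530\right) 61494 = -3353267820$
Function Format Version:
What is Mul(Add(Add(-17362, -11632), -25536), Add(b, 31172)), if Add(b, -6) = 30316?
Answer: -3353267820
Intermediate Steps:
b = 30322 (b = Add(6, 30316) = 30322)
Mul(Add(Add(-17362, -11632), -25536), Add(b, 31172)) = Mul(Add(Add(-17362, -11632), -25536), Add(30322, 31172)) = Mul(Add(-28994, -25536), 61494) = Mul(-54530, 61494) = -3353267820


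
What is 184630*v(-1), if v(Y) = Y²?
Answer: 184630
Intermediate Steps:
184630*v(-1) = 184630*(-1)² = 184630*1 = 184630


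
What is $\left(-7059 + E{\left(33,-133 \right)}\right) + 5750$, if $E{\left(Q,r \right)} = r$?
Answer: $-1442$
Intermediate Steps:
$\left(-7059 + E{\left(33,-133 \right)}\right) + 5750 = \left(-7059 - 133\right) + 5750 = -7192 + 5750 = -1442$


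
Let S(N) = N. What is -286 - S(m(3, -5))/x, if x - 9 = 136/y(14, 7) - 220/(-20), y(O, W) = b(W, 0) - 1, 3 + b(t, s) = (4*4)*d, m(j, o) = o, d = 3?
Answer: -72589/254 ≈ -285.78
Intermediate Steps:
b(t, s) = 45 (b(t, s) = -3 + (4*4)*3 = -3 + 16*3 = -3 + 48 = 45)
y(O, W) = 44 (y(O, W) = 45 - 1 = 44)
x = 254/11 (x = 9 + (136/44 - 220/(-20)) = 9 + (136*(1/44) - 220*(-1/20)) = 9 + (34/11 + 11) = 9 + 155/11 = 254/11 ≈ 23.091)
-286 - S(m(3, -5))/x = -286 - (-5)/254/11 = -286 - (-5)*11/254 = -286 - 1*(-55/254) = -286 + 55/254 = -72589/254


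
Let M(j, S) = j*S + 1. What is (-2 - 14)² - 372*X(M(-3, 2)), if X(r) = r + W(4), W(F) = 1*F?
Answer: 628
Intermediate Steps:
W(F) = F
M(j, S) = 1 + S*j (M(j, S) = S*j + 1 = 1 + S*j)
X(r) = 4 + r (X(r) = r + 4 = 4 + r)
(-2 - 14)² - 372*X(M(-3, 2)) = (-2 - 14)² - 372*(4 + (1 + 2*(-3))) = (-16)² - 372*(4 + (1 - 6)) = 256 - 372*(4 - 5) = 256 - 372*(-1) = 256 + 372 = 628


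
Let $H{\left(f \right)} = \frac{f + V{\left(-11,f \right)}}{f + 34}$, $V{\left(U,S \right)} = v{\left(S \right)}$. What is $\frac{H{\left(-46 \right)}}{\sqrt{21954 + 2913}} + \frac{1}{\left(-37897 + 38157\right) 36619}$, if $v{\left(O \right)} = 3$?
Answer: $\frac{1}{9520940} + \frac{43 \sqrt{307}}{33156} \approx 0.022724$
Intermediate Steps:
$V{\left(U,S \right)} = 3$
$H{\left(f \right)} = \frac{3 + f}{34 + f}$ ($H{\left(f \right)} = \frac{f + 3}{f + 34} = \frac{3 + f}{34 + f}$)
$\frac{H{\left(-46 \right)}}{\sqrt{21954 + 2913}} + \frac{1}{\left(-37897 + 38157\right) 36619} = \frac{\frac{1}{34 - 46} \left(3 - 46\right)}{\sqrt{21954 + 2913}} + \frac{1}{\left(-37897 + 38157\right) 36619} = \frac{\frac{1}{-12} \left(-43\right)}{\sqrt{24867}} + \frac{1}{260} \cdot \frac{1}{36619} = \frac{\left(- \frac{1}{12}\right) \left(-43\right)}{9 \sqrt{307}} + \frac{1}{260} \cdot \frac{1}{36619} = \frac{43 \frac{\sqrt{307}}{2763}}{12} + \frac{1}{9520940} = \frac{43 \sqrt{307}}{33156} + \frac{1}{9520940} = \frac{1}{9520940} + \frac{43 \sqrt{307}}{33156}$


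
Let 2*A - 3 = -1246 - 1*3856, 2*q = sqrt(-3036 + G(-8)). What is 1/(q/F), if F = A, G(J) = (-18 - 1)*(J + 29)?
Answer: 5099*I*sqrt(3435)/3435 ≈ 87.0*I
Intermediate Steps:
G(J) = -551 - 19*J (G(J) = -19*(29 + J) = -551 - 19*J)
q = I*sqrt(3435)/2 (q = sqrt(-3036 + (-551 - 19*(-8)))/2 = sqrt(-3036 + (-551 + 152))/2 = sqrt(-3036 - 399)/2 = sqrt(-3435)/2 = (I*sqrt(3435))/2 = I*sqrt(3435)/2 ≈ 29.304*I)
A = -5099/2 (A = 3/2 + (-1246 - 1*3856)/2 = 3/2 + (-1246 - 3856)/2 = 3/2 + (1/2)*(-5102) = 3/2 - 2551 = -5099/2 ≈ -2549.5)
F = -5099/2 ≈ -2549.5
1/(q/F) = 1/((I*sqrt(3435)/2)/(-5099/2)) = 1/((I*sqrt(3435)/2)*(-2/5099)) = 1/(-I*sqrt(3435)/5099) = 5099*I*sqrt(3435)/3435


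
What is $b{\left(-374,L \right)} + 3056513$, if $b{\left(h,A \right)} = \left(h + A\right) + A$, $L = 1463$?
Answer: $3059065$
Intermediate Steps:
$b{\left(h,A \right)} = h + 2 A$ ($b{\left(h,A \right)} = \left(A + h\right) + A = h + 2 A$)
$b{\left(-374,L \right)} + 3056513 = \left(-374 + 2 \cdot 1463\right) + 3056513 = \left(-374 + 2926\right) + 3056513 = 2552 + 3056513 = 3059065$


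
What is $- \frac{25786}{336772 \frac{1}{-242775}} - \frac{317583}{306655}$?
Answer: $\frac{959806748658087}{51636408830} \approx 18588.0$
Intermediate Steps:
$- \frac{25786}{336772 \frac{1}{-242775}} - \frac{317583}{306655} = - \frac{25786}{336772 \left(- \frac{1}{242775}\right)} - \frac{317583}{306655} = - \frac{25786}{- \frac{336772}{242775}} - \frac{317583}{306655} = \left(-25786\right) \left(- \frac{242775}{336772}\right) - \frac{317583}{306655} = \frac{3130098075}{168386} - \frac{317583}{306655} = \frac{959806748658087}{51636408830}$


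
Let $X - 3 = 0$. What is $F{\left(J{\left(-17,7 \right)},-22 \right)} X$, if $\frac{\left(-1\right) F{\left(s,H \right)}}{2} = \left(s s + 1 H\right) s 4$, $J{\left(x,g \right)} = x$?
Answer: $108936$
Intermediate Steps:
$X = 3$ ($X = 3 + 0 = 3$)
$F{\left(s,H \right)} = - 8 s \left(H + s^{2}\right)$ ($F{\left(s,H \right)} = - 2 \left(s s + 1 H\right) s 4 = - 2 \left(s^{2} + H\right) s 4 = - 2 \left(H + s^{2}\right) s 4 = - 2 s \left(H + s^{2}\right) 4 = - 2 \cdot 4 s \left(H + s^{2}\right) = - 8 s \left(H + s^{2}\right)$)
$F{\left(J{\left(-17,7 \right)},-22 \right)} X = \left(-8\right) \left(-17\right) \left(-22 + \left(-17\right)^{2}\right) 3 = \left(-8\right) \left(-17\right) \left(-22 + 289\right) 3 = \left(-8\right) \left(-17\right) 267 \cdot 3 = 36312 \cdot 3 = 108936$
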